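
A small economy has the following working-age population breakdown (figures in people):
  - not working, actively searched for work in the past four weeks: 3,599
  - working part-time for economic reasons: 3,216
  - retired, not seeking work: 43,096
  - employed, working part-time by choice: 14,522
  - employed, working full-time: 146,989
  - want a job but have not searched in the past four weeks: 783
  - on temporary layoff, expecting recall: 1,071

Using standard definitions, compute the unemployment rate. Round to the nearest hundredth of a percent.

Unemployment rate ≈ 2.76%.

Employed = 3,216 + 14,522 + 146,989 = 164,727 (anyone who worked, including part-time for economic reasons, counts as employed).
Unemployed = 3,599 + 1,071 = 4,670 (jobless and actively searching, or on temporary layoff).
Labor force = 164,727 + 4,670 = 169,397.
Unemployment rate = 4,670 / 169,397 = 2.76%.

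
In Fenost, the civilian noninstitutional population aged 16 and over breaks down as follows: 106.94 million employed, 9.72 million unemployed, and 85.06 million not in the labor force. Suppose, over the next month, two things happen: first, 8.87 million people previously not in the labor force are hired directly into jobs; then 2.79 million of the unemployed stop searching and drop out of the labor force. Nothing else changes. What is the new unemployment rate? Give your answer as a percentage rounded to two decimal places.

Initially, labor force = 106.94 + 9.72 = 116.66 million, so u = 9.72/116.66 = 8.33%.
After the first change, employed and labor force both rise by 8.87; unemployed unchanged → E = 115.81, U = 9.72, labor force = 125.53 million.
After the second change, unemployed and labor force both fall by 2.79 → E = 115.81, U = 6.93, labor force = 122.74 million.
New unemployment rate = 6.93 / 122.74 = 5.65%.

New unemployment rate ≈ 5.65%.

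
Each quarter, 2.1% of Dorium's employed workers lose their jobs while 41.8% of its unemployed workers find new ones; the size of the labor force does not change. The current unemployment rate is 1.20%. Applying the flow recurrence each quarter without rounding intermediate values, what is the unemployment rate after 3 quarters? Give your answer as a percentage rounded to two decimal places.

With a fixed labor force, u_{t+1} = u_t + s·(1−u_t) − f·u_t = u_t·(1−s−f) + s.
Here 1−s−f = 0.561 and s = 0.021.
u_1 = 0.012000 × 0.561 + 0.021 = 0.027732.
u_2 = 0.027732 × 0.561 + 0.021 = 0.036558.
u_3 = 0.036558 × 0.561 + 0.021 = 0.041509.

Unemployment rate after three quarters ≈ 4.15%.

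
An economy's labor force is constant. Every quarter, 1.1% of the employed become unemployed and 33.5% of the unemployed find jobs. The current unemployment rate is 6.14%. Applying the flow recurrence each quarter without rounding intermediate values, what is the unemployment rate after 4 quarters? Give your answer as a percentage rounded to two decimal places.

With a fixed labor force, u_{t+1} = u_t + s·(1−u_t) − f·u_t = u_t·(1−s−f) + s.
Here 1−s−f = 0.654 and s = 0.011.
u_1 = 0.061400 × 0.654 + 0.011 = 0.051156.
u_2 = 0.051156 × 0.654 + 0.011 = 0.044456.
u_3 = 0.044456 × 0.654 + 0.011 = 0.040074.
u_4 = 0.040074 × 0.654 + 0.011 = 0.037208.

Unemployment rate after four quarters ≈ 3.72%.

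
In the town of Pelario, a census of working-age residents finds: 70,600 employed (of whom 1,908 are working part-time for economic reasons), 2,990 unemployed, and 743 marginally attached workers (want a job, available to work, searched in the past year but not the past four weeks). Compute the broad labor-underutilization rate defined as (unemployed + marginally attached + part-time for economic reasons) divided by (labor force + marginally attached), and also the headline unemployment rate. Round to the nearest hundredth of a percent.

Labor force = 70,600 + 2,990 = 73,590.
Numerator = 2,990 + 743 + 1,908 = 5,641.
Denominator = 73,590 + 743 = 74,333.
Broad rate = 5,641 / 74,333 = 7.59%.
Headline unemployment rate = 2,990 / 73,590 = 4.06%.

Broad underutilization rate ≈ 7.59%; headline unemployment rate ≈ 4.06%.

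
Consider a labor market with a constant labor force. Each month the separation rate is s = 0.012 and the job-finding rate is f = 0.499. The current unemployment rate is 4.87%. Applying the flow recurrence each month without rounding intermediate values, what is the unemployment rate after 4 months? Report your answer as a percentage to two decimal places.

With a fixed labor force, u_{t+1} = u_t + s·(1−u_t) − f·u_t = u_t·(1−s−f) + s.
Here 1−s−f = 0.489 and s = 0.012.
u_1 = 0.048700 × 0.489 + 0.012 = 0.035814.
u_2 = 0.035814 × 0.489 + 0.012 = 0.029513.
u_3 = 0.029513 × 0.489 + 0.012 = 0.026432.
u_4 = 0.026432 × 0.489 + 0.012 = 0.024925.

Unemployment rate after four months ≈ 2.49%.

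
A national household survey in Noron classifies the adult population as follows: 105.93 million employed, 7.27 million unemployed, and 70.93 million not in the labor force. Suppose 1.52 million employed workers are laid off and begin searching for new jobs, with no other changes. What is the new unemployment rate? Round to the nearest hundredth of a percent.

New unemployment rate ≈ 7.77%.

Initially, labor force = 105.93 + 7.27 = 113.20 million, so u = 7.27/113.20 = 6.42%.
After the change, employed falls and unemployed rises by 1.52; labor force unchanged → E = 104.41, U = 8.79, labor force = 113.20 million.
New unemployment rate = 8.79 / 113.20 = 7.77%.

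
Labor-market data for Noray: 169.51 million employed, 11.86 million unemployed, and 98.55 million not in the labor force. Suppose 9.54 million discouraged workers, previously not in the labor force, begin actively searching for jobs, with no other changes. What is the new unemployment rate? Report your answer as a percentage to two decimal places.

Initially, labor force = 169.51 + 11.86 = 181.37 million, so u = 11.86/181.37 = 6.54%.
After the change, unemployed and labor force both rise by 9.54 → E = 169.51, U = 21.40, labor force = 190.91 million.
New unemployment rate = 21.40 / 190.91 = 11.21%.

New unemployment rate ≈ 11.21%.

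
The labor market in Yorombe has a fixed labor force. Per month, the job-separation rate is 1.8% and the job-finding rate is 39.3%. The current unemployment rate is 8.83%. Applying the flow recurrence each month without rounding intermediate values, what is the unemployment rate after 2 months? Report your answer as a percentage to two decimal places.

With a fixed labor force, u_{t+1} = u_t + s·(1−u_t) − f·u_t = u_t·(1−s−f) + s.
Here 1−s−f = 0.589 and s = 0.018.
u_1 = 0.088300 × 0.589 + 0.018 = 0.070009.
u_2 = 0.070009 × 0.589 + 0.018 = 0.059235.

Unemployment rate after two months ≈ 5.92%.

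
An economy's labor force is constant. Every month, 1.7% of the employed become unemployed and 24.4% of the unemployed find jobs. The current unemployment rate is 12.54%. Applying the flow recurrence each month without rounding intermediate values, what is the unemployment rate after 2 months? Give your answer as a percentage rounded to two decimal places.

With a fixed labor force, u_{t+1} = u_t + s·(1−u_t) − f·u_t = u_t·(1−s−f) + s.
Here 1−s−f = 0.739 and s = 0.017.
u_1 = 0.125400 × 0.739 + 0.017 = 0.109671.
u_2 = 0.109671 × 0.739 + 0.017 = 0.098047.

Unemployment rate after two months ≈ 9.80%.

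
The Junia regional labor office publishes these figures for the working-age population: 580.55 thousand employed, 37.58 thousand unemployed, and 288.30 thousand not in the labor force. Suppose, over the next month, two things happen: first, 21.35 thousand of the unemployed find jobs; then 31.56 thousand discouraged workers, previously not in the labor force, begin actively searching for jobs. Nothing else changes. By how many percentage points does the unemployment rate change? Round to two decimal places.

Initially, labor force = 580.55 + 37.58 = 618.13 thousand, so u = 37.58/618.13 = 6.08%.
After the first change, unemployed falls and employed rises by 21.35; labor force unchanged → E = 601.90, U = 16.23, labor force = 618.13 thousand.
After the second change, unemployed and labor force both rise by 31.56 → E = 601.90, U = 47.79, labor force = 649.69 thousand.
New unemployment rate = 47.79 / 649.69 = 7.36%.
Change = 7.36% − 6.08% = +1.28 percentage points.

The unemployment rate changes by +1.28 percentage points.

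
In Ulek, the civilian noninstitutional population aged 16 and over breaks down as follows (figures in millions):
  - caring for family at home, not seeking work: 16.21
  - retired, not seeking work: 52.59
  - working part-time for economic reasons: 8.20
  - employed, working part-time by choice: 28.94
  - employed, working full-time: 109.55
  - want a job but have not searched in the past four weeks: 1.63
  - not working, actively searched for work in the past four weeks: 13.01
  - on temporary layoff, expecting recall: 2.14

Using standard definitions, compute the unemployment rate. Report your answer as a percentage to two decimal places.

Employed = 8.20 + 28.94 + 109.55 = 146.69 million (anyone who worked, including part-time for economic reasons, counts as employed).
Unemployed = 13.01 + 2.14 = 15.15 million (jobless and actively searching, or on temporary layoff).
Labor force = 146.69 + 15.15 = 161.84 million.
Unemployment rate = 15.15 / 161.84 = 9.36%.

Unemployment rate ≈ 9.36%.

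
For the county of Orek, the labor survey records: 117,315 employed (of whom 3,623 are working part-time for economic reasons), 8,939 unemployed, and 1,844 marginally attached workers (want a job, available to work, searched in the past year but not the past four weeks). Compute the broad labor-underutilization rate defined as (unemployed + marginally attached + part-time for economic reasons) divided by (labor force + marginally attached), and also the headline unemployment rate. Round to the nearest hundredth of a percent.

Broad underutilization rate ≈ 11.25%; headline unemployment rate ≈ 7.08%.

Labor force = 117,315 + 8,939 = 126,254.
Numerator = 8,939 + 1,844 + 3,623 = 14,406.
Denominator = 126,254 + 1,844 = 128,098.
Broad rate = 14,406 / 128,098 = 11.25%.
Headline unemployment rate = 8,939 / 126,254 = 7.08%.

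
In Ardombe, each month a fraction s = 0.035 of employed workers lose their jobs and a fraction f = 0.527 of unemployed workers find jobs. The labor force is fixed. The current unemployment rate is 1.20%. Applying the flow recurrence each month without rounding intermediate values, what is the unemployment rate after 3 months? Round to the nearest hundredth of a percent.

Unemployment rate after three months ≈ 5.81%.

With a fixed labor force, u_{t+1} = u_t + s·(1−u_t) − f·u_t = u_t·(1−s−f) + s.
Here 1−s−f = 0.438 and s = 0.035.
u_1 = 0.012000 × 0.438 + 0.035 = 0.040256.
u_2 = 0.040256 × 0.438 + 0.035 = 0.052632.
u_3 = 0.052632 × 0.438 + 0.035 = 0.058053.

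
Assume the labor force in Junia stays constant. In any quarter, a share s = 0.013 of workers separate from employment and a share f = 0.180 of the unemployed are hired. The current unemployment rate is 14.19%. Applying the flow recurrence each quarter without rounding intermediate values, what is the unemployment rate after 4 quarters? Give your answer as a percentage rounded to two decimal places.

Unemployment rate after four quarters ≈ 9.90%.

With a fixed labor force, u_{t+1} = u_t + s·(1−u_t) − f·u_t = u_t·(1−s−f) + s.
Here 1−s−f = 0.807 and s = 0.013.
u_1 = 0.141900 × 0.807 + 0.013 = 0.127513.
u_2 = 0.127513 × 0.807 + 0.013 = 0.115903.
u_3 = 0.115903 × 0.807 + 0.013 = 0.106534.
u_4 = 0.106534 × 0.807 + 0.013 = 0.098973.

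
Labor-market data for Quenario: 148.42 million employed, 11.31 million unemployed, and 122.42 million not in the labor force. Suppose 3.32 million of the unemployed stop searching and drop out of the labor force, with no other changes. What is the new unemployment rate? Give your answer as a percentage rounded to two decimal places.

Initially, labor force = 148.42 + 11.31 = 159.73 million, so u = 11.31/159.73 = 7.08%.
After the change, unemployed and labor force both fall by 3.32 → E = 148.42, U = 7.99, labor force = 156.41 million.
New unemployment rate = 7.99 / 156.41 = 5.11%.

New unemployment rate ≈ 5.11%.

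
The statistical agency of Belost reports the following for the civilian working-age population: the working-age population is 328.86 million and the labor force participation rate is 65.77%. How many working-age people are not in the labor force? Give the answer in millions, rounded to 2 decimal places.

Share not in the labor force = 1 − 0.6577 = 0.3423.
Not in labor force = 0.3423 × 328.86 ≈ 112.57 million.

About 112.57 million are not in the labor force.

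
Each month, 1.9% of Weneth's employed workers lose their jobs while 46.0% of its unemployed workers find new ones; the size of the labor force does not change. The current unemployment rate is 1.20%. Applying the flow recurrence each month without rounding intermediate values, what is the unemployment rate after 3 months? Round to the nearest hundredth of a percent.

Unemployment rate after three months ≈ 3.58%.

With a fixed labor force, u_{t+1} = u_t + s·(1−u_t) − f·u_t = u_t·(1−s−f) + s.
Here 1−s−f = 0.521 and s = 0.019.
u_1 = 0.012000 × 0.521 + 0.019 = 0.025252.
u_2 = 0.025252 × 0.521 + 0.019 = 0.032156.
u_3 = 0.032156 × 0.521 + 0.019 = 0.035753.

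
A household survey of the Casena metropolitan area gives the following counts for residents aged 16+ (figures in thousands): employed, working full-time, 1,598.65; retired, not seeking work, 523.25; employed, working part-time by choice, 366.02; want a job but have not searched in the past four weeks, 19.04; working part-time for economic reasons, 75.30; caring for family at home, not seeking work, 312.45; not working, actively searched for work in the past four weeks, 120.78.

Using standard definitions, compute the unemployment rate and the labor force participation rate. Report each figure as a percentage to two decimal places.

Employed = 1,598.65 + 366.02 + 75.30 = 2,039.97 thousand (anyone who worked, including part-time for economic reasons, counts as employed).
Unemployed = 120.78 thousand.
Labor force = 2,039.97 + 120.78 = 2,160.75 thousand.
Not in labor force = 523.25 + 19.04 + 312.45 = 854.74 thousand (those not working and not actively searching are outside the labor force — including those who want a job but have given up searching).
Civilian working-age population = 2,160.75 + 854.74 = 3,015.49 thousand.
Unemployment rate = 120.78 / 2,160.75 = 5.59%.
Labor force participation rate = 2,160.75 / 3,015.49 = 71.66%.

Unemployment rate ≈ 5.59%; labor force participation rate ≈ 71.66%.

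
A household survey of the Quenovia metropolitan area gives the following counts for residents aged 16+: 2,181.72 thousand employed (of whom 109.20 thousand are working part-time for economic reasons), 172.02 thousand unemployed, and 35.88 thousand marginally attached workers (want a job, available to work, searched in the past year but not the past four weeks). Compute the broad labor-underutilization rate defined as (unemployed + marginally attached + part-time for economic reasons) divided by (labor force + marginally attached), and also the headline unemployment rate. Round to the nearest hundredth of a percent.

Broad underutilization rate ≈ 13.27%; headline unemployment rate ≈ 7.31%.

Labor force = 2,181.72 + 172.02 = 2,353.74 thousand.
Numerator = 172.02 + 35.88 + 109.20 = 317.10 thousand.
Denominator = 2,353.74 + 35.88 = 2,389.62 thousand.
Broad rate = 317.10 / 2,389.62 = 13.27%.
Headline unemployment rate = 172.02 / 2,353.74 = 7.31%.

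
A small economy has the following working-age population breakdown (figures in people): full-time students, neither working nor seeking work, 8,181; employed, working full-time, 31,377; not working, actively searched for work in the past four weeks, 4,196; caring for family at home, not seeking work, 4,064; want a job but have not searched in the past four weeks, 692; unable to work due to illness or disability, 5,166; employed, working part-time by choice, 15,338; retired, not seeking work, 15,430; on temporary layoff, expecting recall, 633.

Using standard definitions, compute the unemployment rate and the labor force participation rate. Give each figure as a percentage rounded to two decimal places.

Unemployment rate ≈ 9.37%; labor force participation rate ≈ 60.59%.

Employed = 31,377 + 15,338 = 46,715.
Unemployed = 4,196 + 633 = 4,829 (jobless and actively searching, or on temporary layoff).
Labor force = 46,715 + 4,829 = 51,544.
Not in labor force = 8,181 + 4,064 + 692 + 5,166 + 15,430 = 33,533 (those not working and not actively searching are outside the labor force — including those who want a job but have given up searching).
Civilian working-age population = 51,544 + 33,533 = 85,077.
Unemployment rate = 4,829 / 51,544 = 9.37%.
Labor force participation rate = 51,544 / 85,077 = 60.59%.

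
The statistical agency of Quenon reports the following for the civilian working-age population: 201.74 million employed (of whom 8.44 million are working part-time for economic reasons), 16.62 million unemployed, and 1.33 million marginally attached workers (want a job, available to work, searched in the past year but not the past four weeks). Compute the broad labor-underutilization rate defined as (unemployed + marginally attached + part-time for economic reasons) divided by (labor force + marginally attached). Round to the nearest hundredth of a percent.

Broad underutilization rate ≈ 12.01%.

Labor force = 201.74 + 16.62 = 218.36 million.
Numerator = 16.62 + 1.33 + 8.44 = 26.39 million.
Denominator = 218.36 + 1.33 = 219.69 million.
Broad rate = 26.39 / 219.69 = 12.01%.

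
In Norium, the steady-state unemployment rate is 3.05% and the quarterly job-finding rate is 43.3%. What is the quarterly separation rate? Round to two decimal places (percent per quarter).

From u* = s/(s+f): s = u·f/(1−u).
s = 0.0305 × 43.3 / (1 − 0.0305) = 1.3206 / 0.9695 ≈ 1.36% per quarter.

Separation rate ≈ 1.36% per quarter.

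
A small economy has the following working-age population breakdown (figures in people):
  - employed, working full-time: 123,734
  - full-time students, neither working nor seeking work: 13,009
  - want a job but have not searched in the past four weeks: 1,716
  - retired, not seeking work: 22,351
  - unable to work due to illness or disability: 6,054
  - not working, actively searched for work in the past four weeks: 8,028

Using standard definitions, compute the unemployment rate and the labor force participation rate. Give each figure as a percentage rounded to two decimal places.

Unemployment rate ≈ 6.09%; labor force participation rate ≈ 75.34%.

Employed = 123,734.
Unemployed = 8,028.
Labor force = 123,734 + 8,028 = 131,762.
Not in labor force = 13,009 + 1,716 + 22,351 + 6,054 = 43,130 (those not working and not actively searching are outside the labor force — including those who want a job but have given up searching).
Civilian working-age population = 131,762 + 43,130 = 174,892.
Unemployment rate = 8,028 / 131,762 = 6.09%.
Labor force participation rate = 131,762 / 174,892 = 75.34%.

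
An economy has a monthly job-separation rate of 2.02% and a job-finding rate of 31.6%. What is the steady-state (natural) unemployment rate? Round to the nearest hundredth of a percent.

Steady-state unemployment rate ≈ 6.01%.

At steady state the flows balance: s·E = f·U, so U/(E+U) = s/(s+f).
u* = 2.02 / (2.02 + 31.6) = 2.02 / 33.62 = 6.01%.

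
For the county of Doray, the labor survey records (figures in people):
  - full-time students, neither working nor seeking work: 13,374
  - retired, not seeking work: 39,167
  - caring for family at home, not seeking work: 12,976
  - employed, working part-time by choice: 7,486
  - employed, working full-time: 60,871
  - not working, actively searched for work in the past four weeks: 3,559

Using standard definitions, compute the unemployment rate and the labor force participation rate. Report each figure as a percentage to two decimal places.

Unemployment rate ≈ 4.95%; labor force participation rate ≈ 52.33%.

Employed = 7,486 + 60,871 = 68,357.
Unemployed = 3,559.
Labor force = 68,357 + 3,559 = 71,916.
Not in labor force = 13,374 + 39,167 + 12,976 = 65,517 (those not working and not actively searching are outside the labor force).
Civilian working-age population = 71,916 + 65,517 = 137,433.
Unemployment rate = 3,559 / 71,916 = 4.95%.
Labor force participation rate = 71,916 / 137,433 = 52.33%.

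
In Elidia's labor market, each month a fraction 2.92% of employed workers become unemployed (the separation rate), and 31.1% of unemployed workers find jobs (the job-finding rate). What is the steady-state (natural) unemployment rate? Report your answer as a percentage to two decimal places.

Steady-state unemployment rate ≈ 8.58%.

At steady state the flows balance: s·E = f·U, so U/(E+U) = s/(s+f).
u* = 2.92 / (2.92 + 31.1) = 2.92 / 34.02 = 8.58%.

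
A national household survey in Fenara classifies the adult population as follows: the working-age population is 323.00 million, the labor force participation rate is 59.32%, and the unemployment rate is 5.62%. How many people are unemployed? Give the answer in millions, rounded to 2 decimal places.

Labor force = 0.5932 × 323.00 = 191.60 million.
Unemployed = 0.0562 × 191.60 ≈ 10.77 million.

About 10.77 million are unemployed.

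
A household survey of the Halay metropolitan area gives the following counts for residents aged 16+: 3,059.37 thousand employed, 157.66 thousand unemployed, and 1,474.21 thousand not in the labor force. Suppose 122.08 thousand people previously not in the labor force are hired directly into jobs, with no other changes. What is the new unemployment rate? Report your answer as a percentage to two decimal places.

New unemployment rate ≈ 4.72%.

Initially, labor force = 3,059.37 + 157.66 = 3,217.03 thousand, so u = 157.66/3,217.03 = 4.90%.
After the change, employed and labor force both rise by 122.08; unemployed unchanged → E = 3,181.45, U = 157.66, labor force = 3,339.11 thousand.
New unemployment rate = 157.66 / 3,339.11 = 4.72%.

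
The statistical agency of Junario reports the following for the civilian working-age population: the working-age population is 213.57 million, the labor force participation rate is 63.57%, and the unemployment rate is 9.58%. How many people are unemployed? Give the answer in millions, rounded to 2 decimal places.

Labor force = 0.6357 × 213.57 = 135.77 million.
Unemployed = 0.0958 × 135.77 ≈ 13.01 million.

About 13.01 million are unemployed.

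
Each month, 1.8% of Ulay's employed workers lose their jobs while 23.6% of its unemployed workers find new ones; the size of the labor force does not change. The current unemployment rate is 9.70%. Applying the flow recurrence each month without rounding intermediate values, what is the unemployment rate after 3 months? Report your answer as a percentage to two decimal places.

With a fixed labor force, u_{t+1} = u_t + s·(1−u_t) − f·u_t = u_t·(1−s−f) + s.
Here 1−s−f = 0.746 and s = 0.018.
u_1 = 0.097000 × 0.746 + 0.018 = 0.090362.
u_2 = 0.090362 × 0.746 + 0.018 = 0.085410.
u_3 = 0.085410 × 0.746 + 0.018 = 0.081716.

Unemployment rate after three months ≈ 8.17%.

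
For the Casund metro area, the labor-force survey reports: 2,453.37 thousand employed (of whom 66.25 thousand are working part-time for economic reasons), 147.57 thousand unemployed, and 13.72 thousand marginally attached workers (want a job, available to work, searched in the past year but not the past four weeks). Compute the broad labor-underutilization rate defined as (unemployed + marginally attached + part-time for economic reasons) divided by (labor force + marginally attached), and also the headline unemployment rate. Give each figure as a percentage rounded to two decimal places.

Broad underutilization rate ≈ 8.70%; headline unemployment rate ≈ 5.67%.

Labor force = 2,453.37 + 147.57 = 2,600.94 thousand.
Numerator = 147.57 + 13.72 + 66.25 = 227.54 thousand.
Denominator = 2,600.94 + 13.72 = 2,614.66 thousand.
Broad rate = 227.54 / 2,614.66 = 8.70%.
Headline unemployment rate = 147.57 / 2,600.94 = 5.67%.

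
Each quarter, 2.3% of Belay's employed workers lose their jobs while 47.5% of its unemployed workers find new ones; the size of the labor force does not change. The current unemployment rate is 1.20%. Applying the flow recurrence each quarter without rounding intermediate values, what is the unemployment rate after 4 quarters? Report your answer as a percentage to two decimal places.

Unemployment rate after four quarters ≈ 4.40%.

With a fixed labor force, u_{t+1} = u_t + s·(1−u_t) − f·u_t = u_t·(1−s−f) + s.
Here 1−s−f = 0.502 and s = 0.023.
u_1 = 0.012000 × 0.502 + 0.023 = 0.029024.
u_2 = 0.029024 × 0.502 + 0.023 = 0.037570.
u_3 = 0.037570 × 0.502 + 0.023 = 0.041860.
u_4 = 0.041860 × 0.502 + 0.023 = 0.044014.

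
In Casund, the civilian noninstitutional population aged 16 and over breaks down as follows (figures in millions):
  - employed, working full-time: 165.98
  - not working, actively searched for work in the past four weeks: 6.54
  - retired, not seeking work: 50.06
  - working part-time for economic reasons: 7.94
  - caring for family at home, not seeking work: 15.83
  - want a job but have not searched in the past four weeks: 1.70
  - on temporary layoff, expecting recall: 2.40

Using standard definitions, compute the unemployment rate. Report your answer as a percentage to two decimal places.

Employed = 165.98 + 7.94 = 173.92 million (anyone who worked, including part-time for economic reasons, counts as employed).
Unemployed = 6.54 + 2.40 = 8.94 million (jobless and actively searching, or on temporary layoff).
Labor force = 173.92 + 8.94 = 182.86 million.
Unemployment rate = 8.94 / 182.86 = 4.89%.

Unemployment rate ≈ 4.89%.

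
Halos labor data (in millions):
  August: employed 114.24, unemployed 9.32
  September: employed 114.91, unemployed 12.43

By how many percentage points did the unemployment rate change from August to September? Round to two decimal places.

August: labor force = 114.24 + 9.32 = 123.56; u = 9.32/123.56 = 7.54%.
September: labor force = 114.91 + 12.43 = 127.34; u = 12.43/127.34 = 9.76%.
Change = 9.76% − 7.54% = +2.22 pp.

The unemployment rate changed by +2.22 percentage points.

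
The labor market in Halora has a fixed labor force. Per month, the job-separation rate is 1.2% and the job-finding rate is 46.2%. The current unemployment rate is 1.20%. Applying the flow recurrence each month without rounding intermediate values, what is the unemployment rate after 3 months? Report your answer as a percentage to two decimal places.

Unemployment rate after three months ≈ 2.34%.

With a fixed labor force, u_{t+1} = u_t + s·(1−u_t) − f·u_t = u_t·(1−s−f) + s.
Here 1−s−f = 0.526 and s = 0.012.
u_1 = 0.012000 × 0.526 + 0.012 = 0.018312.
u_2 = 0.018312 × 0.526 + 0.012 = 0.021632.
u_3 = 0.021632 × 0.526 + 0.012 = 0.023378.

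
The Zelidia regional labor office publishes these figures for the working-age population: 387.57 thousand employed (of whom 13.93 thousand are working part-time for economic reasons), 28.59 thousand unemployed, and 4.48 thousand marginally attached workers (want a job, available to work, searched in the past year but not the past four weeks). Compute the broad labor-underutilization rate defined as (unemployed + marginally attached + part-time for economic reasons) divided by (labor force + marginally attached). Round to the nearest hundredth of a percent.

Broad underutilization rate ≈ 11.17%.

Labor force = 387.57 + 28.59 = 416.16 thousand.
Numerator = 28.59 + 4.48 + 13.93 = 47.00 thousand.
Denominator = 416.16 + 4.48 = 420.64 thousand.
Broad rate = 47.00 / 420.64 = 11.17%.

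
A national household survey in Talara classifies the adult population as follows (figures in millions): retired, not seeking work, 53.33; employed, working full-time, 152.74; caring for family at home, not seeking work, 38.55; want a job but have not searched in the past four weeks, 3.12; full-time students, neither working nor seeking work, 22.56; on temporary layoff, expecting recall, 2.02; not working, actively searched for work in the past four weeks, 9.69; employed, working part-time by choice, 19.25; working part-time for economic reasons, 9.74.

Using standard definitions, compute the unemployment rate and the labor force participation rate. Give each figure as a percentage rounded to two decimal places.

Unemployment rate ≈ 6.05%; labor force participation rate ≈ 62.20%.

Employed = 152.74 + 19.25 + 9.74 = 181.73 million (anyone who worked, including part-time for economic reasons, counts as employed).
Unemployed = 2.02 + 9.69 = 11.71 million (jobless and actively searching, or on temporary layoff).
Labor force = 181.73 + 11.71 = 193.44 million.
Not in labor force = 53.33 + 38.55 + 3.12 + 22.56 = 117.56 million (those not working and not actively searching are outside the labor force — including those who want a job but have given up searching).
Civilian working-age population = 193.44 + 117.56 = 311.00 million.
Unemployment rate = 11.71 / 193.44 = 6.05%.
Labor force participation rate = 193.44 / 311.00 = 62.20%.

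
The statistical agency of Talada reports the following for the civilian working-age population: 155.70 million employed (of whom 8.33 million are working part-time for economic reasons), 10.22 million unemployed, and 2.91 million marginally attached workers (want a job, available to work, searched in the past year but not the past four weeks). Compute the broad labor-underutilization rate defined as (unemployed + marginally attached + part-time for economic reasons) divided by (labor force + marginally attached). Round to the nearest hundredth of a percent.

Broad underutilization rate ≈ 12.71%.

Labor force = 155.70 + 10.22 = 165.92 million.
Numerator = 10.22 + 2.91 + 8.33 = 21.46 million.
Denominator = 165.92 + 2.91 = 168.83 million.
Broad rate = 21.46 / 168.83 = 12.71%.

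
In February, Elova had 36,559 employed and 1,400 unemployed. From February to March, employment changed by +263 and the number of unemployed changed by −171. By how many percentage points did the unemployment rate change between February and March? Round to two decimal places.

February: labor force = 36,559 + 1,400 = 37,959; u = 1,400/37,959 = 3.69%.
March: labor force = 36,822 + 1,229 = 38,051; u = 1,229/38,051 = 3.23%.
Change = 3.23% − 3.69% = −0.46 pp.

The unemployment rate changed by −0.46 percentage points.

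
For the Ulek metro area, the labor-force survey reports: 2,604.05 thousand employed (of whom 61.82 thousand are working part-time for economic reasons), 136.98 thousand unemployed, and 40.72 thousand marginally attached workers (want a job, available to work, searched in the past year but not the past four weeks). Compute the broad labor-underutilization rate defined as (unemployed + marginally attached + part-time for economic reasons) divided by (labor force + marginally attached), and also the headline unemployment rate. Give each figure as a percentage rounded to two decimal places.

Broad underutilization rate ≈ 8.61%; headline unemployment rate ≈ 5.00%.

Labor force = 2,604.05 + 136.98 = 2,741.03 thousand.
Numerator = 136.98 + 40.72 + 61.82 = 239.52 thousand.
Denominator = 2,741.03 + 40.72 = 2,781.75 thousand.
Broad rate = 239.52 / 2,781.75 = 8.61%.
Headline unemployment rate = 136.98 / 2,741.03 = 5.00%.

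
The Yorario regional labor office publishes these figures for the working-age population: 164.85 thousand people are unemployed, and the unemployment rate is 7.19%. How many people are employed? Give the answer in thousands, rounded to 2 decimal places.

Labor force = U / u = 164.85 / 0.0719 ≈ 2,292.77 thousand.
Employed = labor force − unemployed = 2,292.77 − 164.85 = 2,127.92 thousand.

About 2,127.92 thousand are employed.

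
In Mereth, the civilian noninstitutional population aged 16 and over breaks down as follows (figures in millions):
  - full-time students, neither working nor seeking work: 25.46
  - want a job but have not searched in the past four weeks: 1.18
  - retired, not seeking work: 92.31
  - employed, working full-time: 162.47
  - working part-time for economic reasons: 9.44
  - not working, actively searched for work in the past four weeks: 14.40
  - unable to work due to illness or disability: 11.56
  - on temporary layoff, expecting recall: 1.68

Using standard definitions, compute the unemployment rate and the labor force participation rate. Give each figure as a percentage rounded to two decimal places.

Unemployment rate ≈ 8.55%; labor force participation rate ≈ 59.02%.

Employed = 162.47 + 9.44 = 171.91 million (anyone who worked, including part-time for economic reasons, counts as employed).
Unemployed = 14.40 + 1.68 = 16.08 million (jobless and actively searching, or on temporary layoff).
Labor force = 171.91 + 16.08 = 187.99 million.
Not in labor force = 25.46 + 1.18 + 92.31 + 11.56 = 130.51 million (those not working and not actively searching are outside the labor force — including those who want a job but have given up searching).
Civilian working-age population = 187.99 + 130.51 = 318.50 million.
Unemployment rate = 16.08 / 187.99 = 8.55%.
Labor force participation rate = 187.99 / 318.50 = 59.02%.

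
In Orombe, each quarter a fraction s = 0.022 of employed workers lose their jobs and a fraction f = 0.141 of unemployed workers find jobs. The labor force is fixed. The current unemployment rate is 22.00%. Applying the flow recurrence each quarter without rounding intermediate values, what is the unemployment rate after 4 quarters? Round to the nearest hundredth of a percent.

Unemployment rate after four quarters ≈ 17.67%.

With a fixed labor force, u_{t+1} = u_t + s·(1−u_t) − f·u_t = u_t·(1−s−f) + s.
Here 1−s−f = 0.837 and s = 0.022.
u_1 = 0.220000 × 0.837 + 0.022 = 0.206140.
u_2 = 0.206140 × 0.837 + 0.022 = 0.194539.
u_3 = 0.194539 × 0.837 + 0.022 = 0.184829.
u_4 = 0.184829 × 0.837 + 0.022 = 0.176702.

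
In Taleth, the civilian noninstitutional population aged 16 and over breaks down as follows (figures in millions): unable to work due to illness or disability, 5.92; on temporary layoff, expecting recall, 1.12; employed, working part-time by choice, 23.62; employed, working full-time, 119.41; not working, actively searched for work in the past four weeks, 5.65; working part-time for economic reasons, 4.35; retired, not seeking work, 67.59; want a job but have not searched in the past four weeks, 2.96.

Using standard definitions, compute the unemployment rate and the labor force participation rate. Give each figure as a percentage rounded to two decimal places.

Employed = 23.62 + 119.41 + 4.35 = 147.38 million (anyone who worked, including part-time for economic reasons, counts as employed).
Unemployed = 1.12 + 5.65 = 6.77 million (jobless and actively searching, or on temporary layoff).
Labor force = 147.38 + 6.77 = 154.15 million.
Not in labor force = 5.92 + 67.59 + 2.96 = 76.47 million (those not working and not actively searching are outside the labor force — including those who want a job but have given up searching).
Civilian working-age population = 154.15 + 76.47 = 230.62 million.
Unemployment rate = 6.77 / 154.15 = 4.39%.
Labor force participation rate = 154.15 / 230.62 = 66.84%.

Unemployment rate ≈ 4.39%; labor force participation rate ≈ 66.84%.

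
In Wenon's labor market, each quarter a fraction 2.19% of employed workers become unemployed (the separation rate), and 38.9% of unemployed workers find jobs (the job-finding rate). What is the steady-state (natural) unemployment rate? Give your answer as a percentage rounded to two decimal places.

Steady-state unemployment rate ≈ 5.33%.

At steady state the flows balance: s·E = f·U, so U/(E+U) = s/(s+f).
u* = 2.19 / (2.19 + 38.9) = 2.19 / 41.09 = 5.33%.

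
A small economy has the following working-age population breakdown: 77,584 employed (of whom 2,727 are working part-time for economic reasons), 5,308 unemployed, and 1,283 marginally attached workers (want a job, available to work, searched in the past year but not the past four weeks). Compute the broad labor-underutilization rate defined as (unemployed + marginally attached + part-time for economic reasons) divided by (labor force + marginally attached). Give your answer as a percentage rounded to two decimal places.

Labor force = 77,584 + 5,308 = 82,892.
Numerator = 5,308 + 1,283 + 2,727 = 9,318.
Denominator = 82,892 + 1,283 = 84,175.
Broad rate = 9,318 / 84,175 = 11.07%.

Broad underutilization rate ≈ 11.07%.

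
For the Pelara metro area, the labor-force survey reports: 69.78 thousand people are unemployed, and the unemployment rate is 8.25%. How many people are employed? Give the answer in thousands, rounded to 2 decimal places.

About 776.04 thousand are employed.

Labor force = U / u = 69.78 / 0.0825 ≈ 845.82 thousand.
Employed = labor force − unemployed = 845.82 − 69.78 = 776.04 thousand.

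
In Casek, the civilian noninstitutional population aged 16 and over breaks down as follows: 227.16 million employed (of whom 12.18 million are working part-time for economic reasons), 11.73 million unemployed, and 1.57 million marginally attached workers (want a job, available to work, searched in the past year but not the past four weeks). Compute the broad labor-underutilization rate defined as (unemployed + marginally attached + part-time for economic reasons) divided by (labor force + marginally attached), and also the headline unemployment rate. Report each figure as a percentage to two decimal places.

Labor force = 227.16 + 11.73 = 238.89 million.
Numerator = 11.73 + 1.57 + 12.18 = 25.48 million.
Denominator = 238.89 + 1.57 = 240.46 million.
Broad rate = 25.48 / 240.46 = 10.60%.
Headline unemployment rate = 11.73 / 238.89 = 4.91%.

Broad underutilization rate ≈ 10.60%; headline unemployment rate ≈ 4.91%.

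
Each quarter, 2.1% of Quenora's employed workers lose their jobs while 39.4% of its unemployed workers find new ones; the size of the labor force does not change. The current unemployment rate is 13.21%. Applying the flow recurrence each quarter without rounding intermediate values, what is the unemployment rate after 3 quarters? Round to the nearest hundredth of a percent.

Unemployment rate after three quarters ≈ 6.69%.

With a fixed labor force, u_{t+1} = u_t + s·(1−u_t) − f·u_t = u_t·(1−s−f) + s.
Here 1−s−f = 0.585 and s = 0.021.
u_1 = 0.132100 × 0.585 + 0.021 = 0.098278.
u_2 = 0.098278 × 0.585 + 0.021 = 0.078493.
u_3 = 0.078493 × 0.585 + 0.021 = 0.066918.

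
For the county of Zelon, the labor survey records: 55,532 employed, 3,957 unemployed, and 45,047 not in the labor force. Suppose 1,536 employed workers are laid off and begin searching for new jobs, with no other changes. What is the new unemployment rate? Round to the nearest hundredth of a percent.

New unemployment rate ≈ 9.23%.

Initially, labor force = 55,532 + 3,957 = 59,489, so u = 3,957/59,489 = 6.65%.
After the change, employed falls and unemployed rises by 1,536; labor force unchanged → E = 53,996, U = 5,493, labor force = 59,489.
New unemployment rate = 5,493 / 59,489 = 9.23%.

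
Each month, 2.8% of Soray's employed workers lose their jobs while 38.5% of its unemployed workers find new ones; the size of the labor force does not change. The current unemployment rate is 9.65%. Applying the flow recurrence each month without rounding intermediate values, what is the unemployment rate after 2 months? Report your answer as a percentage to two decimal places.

Unemployment rate after two months ≈ 7.77%.

With a fixed labor force, u_{t+1} = u_t + s·(1−u_t) − f·u_t = u_t·(1−s−f) + s.
Here 1−s−f = 0.587 and s = 0.028.
u_1 = 0.096500 × 0.587 + 0.028 = 0.084645.
u_2 = 0.084645 × 0.587 + 0.028 = 0.077687.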